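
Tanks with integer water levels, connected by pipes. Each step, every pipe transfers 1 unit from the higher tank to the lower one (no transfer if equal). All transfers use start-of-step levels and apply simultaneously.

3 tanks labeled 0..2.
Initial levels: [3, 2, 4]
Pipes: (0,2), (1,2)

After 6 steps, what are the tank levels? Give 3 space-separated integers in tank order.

Step 1: flows [2->0,2->1] -> levels [4 3 2]
Step 2: flows [0->2,1->2] -> levels [3 2 4]
  -> period-2 cycle: step 2 state = step 0 state
  -> state at step 6: (6-0) mod 2 = 0, same as step 0 -> [3 2 4]

Answer: 3 2 4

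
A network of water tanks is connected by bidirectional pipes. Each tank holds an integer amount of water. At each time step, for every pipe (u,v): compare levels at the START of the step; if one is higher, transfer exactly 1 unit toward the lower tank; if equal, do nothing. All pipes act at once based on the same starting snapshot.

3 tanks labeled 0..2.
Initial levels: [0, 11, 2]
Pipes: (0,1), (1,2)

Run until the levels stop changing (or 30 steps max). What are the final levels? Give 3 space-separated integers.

Answer: 5 3 5

Derivation:
Step 1: flows [1->0,1->2] -> levels [1 9 3]
Step 2: flows [1->0,1->2] -> levels [2 7 4]
Step 3: flows [1->0,1->2] -> levels [3 5 5]
Step 4: flows [1->0,1=2] -> levels [4 4 5]
Step 5: flows [0=1,2->1] -> levels [4 5 4]
Step 6: flows [1->0,1->2] -> levels [5 3 5]
Step 7: flows [0->1,2->1] -> levels [4 5 4]
  -> period-2 cycle: step 7 state = step 5 state; never stabilizes
  -> state at step 30: (30-5) mod 2 = 1, same as step 6 -> [5 3 5]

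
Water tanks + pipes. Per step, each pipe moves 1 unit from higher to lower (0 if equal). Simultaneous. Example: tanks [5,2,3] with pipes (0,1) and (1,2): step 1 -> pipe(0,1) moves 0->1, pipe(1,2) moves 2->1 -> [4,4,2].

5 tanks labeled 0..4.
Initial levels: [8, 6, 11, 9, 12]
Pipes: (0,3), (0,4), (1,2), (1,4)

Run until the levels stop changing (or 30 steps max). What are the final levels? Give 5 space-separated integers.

Answer: 10 10 9 9 8

Derivation:
Step 1: flows [3->0,4->0,2->1,4->1] -> levels [10 8 10 8 10]
Step 2: flows [0->3,0=4,2->1,4->1] -> levels [9 10 9 9 9]
Step 3: flows [0=3,0=4,1->2,1->4] -> levels [9 8 10 9 10]
Step 4: flows [0=3,4->0,2->1,4->1] -> levels [10 10 9 9 8]
Step 5: flows [0->3,0->4,1->2,1->4] -> levels [8 8 10 10 10]
Step 6: flows [3->0,4->0,2->1,4->1] -> levels [10 10 9 9 8]
  -> period-2 cycle: step 6 state = step 4 state; never stabilizes
  -> state at step 30: (30-4) mod 2 = 0, same as step 4 -> [10 10 9 9 8]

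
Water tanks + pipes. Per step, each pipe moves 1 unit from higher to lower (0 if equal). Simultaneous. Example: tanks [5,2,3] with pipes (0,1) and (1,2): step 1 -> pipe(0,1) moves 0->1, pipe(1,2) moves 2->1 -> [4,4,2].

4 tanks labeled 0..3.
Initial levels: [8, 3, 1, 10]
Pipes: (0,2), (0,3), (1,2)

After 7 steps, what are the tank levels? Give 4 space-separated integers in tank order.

Answer: 5 5 6 6

Derivation:
Step 1: flows [0->2,3->0,1->2] -> levels [8 2 3 9]
Step 2: flows [0->2,3->0,2->1] -> levels [8 3 3 8]
Step 3: flows [0->2,0=3,1=2] -> levels [7 3 4 8]
Step 4: flows [0->2,3->0,2->1] -> levels [7 4 4 7]
Step 5: flows [0->2,0=3,1=2] -> levels [6 4 5 7]
Step 6: flows [0->2,3->0,2->1] -> levels [6 5 5 6]
Step 7: flows [0->2,0=3,1=2] -> levels [5 5 6 6]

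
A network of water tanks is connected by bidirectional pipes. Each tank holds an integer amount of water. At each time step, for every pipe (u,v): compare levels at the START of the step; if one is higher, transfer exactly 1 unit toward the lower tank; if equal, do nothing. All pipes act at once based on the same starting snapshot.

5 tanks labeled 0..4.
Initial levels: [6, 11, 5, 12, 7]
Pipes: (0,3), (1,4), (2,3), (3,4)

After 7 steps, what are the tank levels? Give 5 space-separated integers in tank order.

Step 1: flows [3->0,1->4,3->2,3->4] -> levels [7 10 6 9 9]
Step 2: flows [3->0,1->4,3->2,3=4] -> levels [8 9 7 7 10]
Step 3: flows [0->3,4->1,2=3,4->3] -> levels [7 10 7 9 8]
Step 4: flows [3->0,1->4,3->2,3->4] -> levels [8 9 8 6 10]
Step 5: flows [0->3,4->1,2->3,4->3] -> levels [7 10 7 9 8]
  -> period-2 cycle: step 5 state = step 3 state
  -> state at step 7: (7-3) mod 2 = 0, same as step 3 -> [7 10 7 9 8]

Answer: 7 10 7 9 8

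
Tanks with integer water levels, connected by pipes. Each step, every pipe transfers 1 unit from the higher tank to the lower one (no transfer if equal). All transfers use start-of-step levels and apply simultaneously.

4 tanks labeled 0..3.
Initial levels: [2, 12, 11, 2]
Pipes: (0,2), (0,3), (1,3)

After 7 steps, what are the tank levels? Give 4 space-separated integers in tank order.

Answer: 8 7 6 6

Derivation:
Step 1: flows [2->0,0=3,1->3] -> levels [3 11 10 3]
Step 2: flows [2->0,0=3,1->3] -> levels [4 10 9 4]
Step 3: flows [2->0,0=3,1->3] -> levels [5 9 8 5]
Step 4: flows [2->0,0=3,1->3] -> levels [6 8 7 6]
Step 5: flows [2->0,0=3,1->3] -> levels [7 7 6 7]
Step 6: flows [0->2,0=3,1=3] -> levels [6 7 7 7]
Step 7: flows [2->0,3->0,1=3] -> levels [8 7 6 6]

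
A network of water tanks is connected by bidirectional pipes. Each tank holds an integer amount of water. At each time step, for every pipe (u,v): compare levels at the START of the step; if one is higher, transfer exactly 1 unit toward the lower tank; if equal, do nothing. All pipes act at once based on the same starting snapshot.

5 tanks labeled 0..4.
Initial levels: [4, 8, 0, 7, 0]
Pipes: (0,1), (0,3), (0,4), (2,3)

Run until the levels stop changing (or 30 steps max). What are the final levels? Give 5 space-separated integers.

Answer: 6 3 4 3 3

Derivation:
Step 1: flows [1->0,3->0,0->4,3->2] -> levels [5 7 1 5 1]
Step 2: flows [1->0,0=3,0->4,3->2] -> levels [5 6 2 4 2]
Step 3: flows [1->0,0->3,0->4,3->2] -> levels [4 5 3 4 3]
Step 4: flows [1->0,0=3,0->4,3->2] -> levels [4 4 4 3 4]
Step 5: flows [0=1,0->3,0=4,2->3] -> levels [3 4 3 5 4]
Step 6: flows [1->0,3->0,4->0,3->2] -> levels [6 3 4 3 3]
Step 7: flows [0->1,0->3,0->4,2->3] -> levels [3 4 3 5 4]
  -> period-2 cycle: step 7 state = step 5 state; never stabilizes
  -> state at step 30: (30-5) mod 2 = 1, same as step 6 -> [6 3 4 3 3]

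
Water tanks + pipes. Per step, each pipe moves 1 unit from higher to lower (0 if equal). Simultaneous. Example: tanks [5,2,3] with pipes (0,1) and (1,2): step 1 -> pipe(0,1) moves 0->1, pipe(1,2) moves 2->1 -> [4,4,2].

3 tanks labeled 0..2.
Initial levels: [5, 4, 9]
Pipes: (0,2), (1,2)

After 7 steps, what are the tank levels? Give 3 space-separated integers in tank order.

Step 1: flows [2->0,2->1] -> levels [6 5 7]
Step 2: flows [2->0,2->1] -> levels [7 6 5]
Step 3: flows [0->2,1->2] -> levels [6 5 7]
  -> period-2 cycle: step 3 state = step 1 state
  -> state at step 7: (7-1) mod 2 = 0, same as step 1 -> [6 5 7]

Answer: 6 5 7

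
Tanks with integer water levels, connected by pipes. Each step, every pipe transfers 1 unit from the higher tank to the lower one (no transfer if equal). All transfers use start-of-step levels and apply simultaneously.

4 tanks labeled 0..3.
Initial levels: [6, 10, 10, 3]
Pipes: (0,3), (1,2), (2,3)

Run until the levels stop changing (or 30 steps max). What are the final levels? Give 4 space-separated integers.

Step 1: flows [0->3,1=2,2->3] -> levels [5 10 9 5]
Step 2: flows [0=3,1->2,2->3] -> levels [5 9 9 6]
Step 3: flows [3->0,1=2,2->3] -> levels [6 9 8 6]
Step 4: flows [0=3,1->2,2->3] -> levels [6 8 8 7]
Step 5: flows [3->0,1=2,2->3] -> levels [7 8 7 7]
Step 6: flows [0=3,1->2,2=3] -> levels [7 7 8 7]
Step 7: flows [0=3,2->1,2->3] -> levels [7 8 6 8]
Step 8: flows [3->0,1->2,3->2] -> levels [8 7 8 6]
Step 9: flows [0->3,2->1,2->3] -> levels [7 8 6 8]
  -> period-2 cycle: step 9 state = step 7 state; never stabilizes
  -> state at step 30: (30-7) mod 2 = 1, same as step 8 -> [8 7 8 6]

Answer: 8 7 8 6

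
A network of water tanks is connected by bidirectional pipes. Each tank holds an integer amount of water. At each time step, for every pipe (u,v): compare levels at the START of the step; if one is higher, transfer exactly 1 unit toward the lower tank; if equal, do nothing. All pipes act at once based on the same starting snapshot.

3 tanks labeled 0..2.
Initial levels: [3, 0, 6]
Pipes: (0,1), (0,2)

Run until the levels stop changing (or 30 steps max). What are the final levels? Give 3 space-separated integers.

Step 1: flows [0->1,2->0] -> levels [3 1 5]
Step 2: flows [0->1,2->0] -> levels [3 2 4]
Step 3: flows [0->1,2->0] -> levels [3 3 3]
Step 4: flows [0=1,0=2] -> levels [3 3 3]
  -> stable (no change)

Answer: 3 3 3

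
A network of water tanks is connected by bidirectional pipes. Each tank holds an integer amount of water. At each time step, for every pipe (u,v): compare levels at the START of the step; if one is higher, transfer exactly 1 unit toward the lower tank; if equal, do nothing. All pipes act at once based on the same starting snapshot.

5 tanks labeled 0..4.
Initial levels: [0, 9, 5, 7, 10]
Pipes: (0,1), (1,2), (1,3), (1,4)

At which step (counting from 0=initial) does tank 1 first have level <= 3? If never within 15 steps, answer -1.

Step 1: flows [1->0,1->2,1->3,4->1] -> levels [1 7 6 8 9]
Step 2: flows [1->0,1->2,3->1,4->1] -> levels [2 7 7 7 8]
Step 3: flows [1->0,1=2,1=3,4->1] -> levels [3 7 7 7 7]
Step 4: flows [1->0,1=2,1=3,1=4] -> levels [4 6 7 7 7]
Step 5: flows [1->0,2->1,3->1,4->1] -> levels [5 8 6 6 6]
Step 6: flows [1->0,1->2,1->3,1->4] -> levels [6 4 7 7 7]
Step 7: flows [0->1,2->1,3->1,4->1] -> levels [5 8 6 6 6]
  -> period-2 cycle (repeats step 5); tank 1 never drops to <=3
Tank 1 never reaches <=3 within 15 steps

Answer: -1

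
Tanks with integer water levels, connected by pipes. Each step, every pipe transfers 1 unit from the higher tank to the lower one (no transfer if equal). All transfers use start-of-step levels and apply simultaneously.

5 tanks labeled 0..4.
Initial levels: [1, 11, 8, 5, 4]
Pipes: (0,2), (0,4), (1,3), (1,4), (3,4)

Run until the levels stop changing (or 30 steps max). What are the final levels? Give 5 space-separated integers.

Answer: 7 7 5 6 4

Derivation:
Step 1: flows [2->0,4->0,1->3,1->4,3->4] -> levels [3 9 7 5 5]
Step 2: flows [2->0,4->0,1->3,1->4,3=4] -> levels [5 7 6 6 5]
Step 3: flows [2->0,0=4,1->3,1->4,3->4] -> levels [6 5 5 6 7]
Step 4: flows [0->2,4->0,3->1,4->1,4->3] -> levels [6 7 6 6 4]
Step 5: flows [0=2,0->4,1->3,1->4,3->4] -> levels [5 5 6 6 7]
Step 6: flows [2->0,4->0,3->1,4->1,4->3] -> levels [7 7 5 6 4]
Step 7: flows [0->2,0->4,1->3,1->4,3->4] -> levels [5 5 6 6 7]
  -> period-2 cycle: step 7 state = step 5 state; never stabilizes
  -> state at step 30: (30-5) mod 2 = 1, same as step 6 -> [7 7 5 6 4]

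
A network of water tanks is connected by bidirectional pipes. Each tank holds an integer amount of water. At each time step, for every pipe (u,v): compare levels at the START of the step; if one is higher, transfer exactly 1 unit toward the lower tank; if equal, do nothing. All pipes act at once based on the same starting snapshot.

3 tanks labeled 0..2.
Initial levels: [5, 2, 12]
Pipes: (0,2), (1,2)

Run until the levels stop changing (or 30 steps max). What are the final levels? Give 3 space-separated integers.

Step 1: flows [2->0,2->1] -> levels [6 3 10]
Step 2: flows [2->0,2->1] -> levels [7 4 8]
Step 3: flows [2->0,2->1] -> levels [8 5 6]
Step 4: flows [0->2,2->1] -> levels [7 6 6]
Step 5: flows [0->2,1=2] -> levels [6 6 7]
Step 6: flows [2->0,2->1] -> levels [7 7 5]
Step 7: flows [0->2,1->2] -> levels [6 6 7]
  -> period-2 cycle: step 7 state = step 5 state; never stabilizes
  -> state at step 30: (30-5) mod 2 = 1, same as step 6 -> [7 7 5]

Answer: 7 7 5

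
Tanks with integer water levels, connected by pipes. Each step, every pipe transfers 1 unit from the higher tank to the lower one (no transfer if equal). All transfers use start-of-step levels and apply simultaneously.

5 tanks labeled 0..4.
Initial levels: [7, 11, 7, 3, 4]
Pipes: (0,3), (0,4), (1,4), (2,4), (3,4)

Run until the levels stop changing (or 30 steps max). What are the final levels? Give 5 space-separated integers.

Step 1: flows [0->3,0->4,1->4,2->4,4->3] -> levels [5 10 6 5 6]
Step 2: flows [0=3,4->0,1->4,2=4,4->3] -> levels [6 9 6 6 5]
Step 3: flows [0=3,0->4,1->4,2->4,3->4] -> levels [5 8 5 5 9]
Step 4: flows [0=3,4->0,4->1,4->2,4->3] -> levels [6 9 6 6 5]
  -> period-2 cycle: step 4 state = step 2 state; never stabilizes
  -> state at step 30: (30-2) mod 2 = 0, same as step 2 -> [6 9 6 6 5]

Answer: 6 9 6 6 5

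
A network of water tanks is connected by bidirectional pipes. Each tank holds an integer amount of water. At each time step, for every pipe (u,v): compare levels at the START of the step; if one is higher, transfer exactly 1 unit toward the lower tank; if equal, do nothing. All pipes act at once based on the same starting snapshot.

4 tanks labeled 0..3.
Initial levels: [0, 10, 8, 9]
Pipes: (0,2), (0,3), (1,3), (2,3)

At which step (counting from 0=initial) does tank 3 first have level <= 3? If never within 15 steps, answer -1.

Answer: -1

Derivation:
Step 1: flows [2->0,3->0,1->3,3->2] -> levels [2 9 8 8]
Step 2: flows [2->0,3->0,1->3,2=3] -> levels [4 8 7 8]
Step 3: flows [2->0,3->0,1=3,3->2] -> levels [6 8 7 6]
Step 4: flows [2->0,0=3,1->3,2->3] -> levels [7 7 5 8]
Step 5: flows [0->2,3->0,3->1,3->2] -> levels [7 8 7 5]
Step 6: flows [0=2,0->3,1->3,2->3] -> levels [6 7 6 8]
Step 7: flows [0=2,3->0,3->1,3->2] -> levels [7 8 7 5]
  -> period-2 cycle (repeats step 5); tank 3 never drops to <=3
Tank 3 never reaches <=3 within 15 steps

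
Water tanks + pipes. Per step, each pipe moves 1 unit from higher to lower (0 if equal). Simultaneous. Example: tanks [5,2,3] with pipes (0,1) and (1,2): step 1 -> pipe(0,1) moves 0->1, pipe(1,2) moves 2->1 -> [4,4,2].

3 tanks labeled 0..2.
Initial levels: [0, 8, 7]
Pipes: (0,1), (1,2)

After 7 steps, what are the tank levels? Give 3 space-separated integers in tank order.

Answer: 5 5 5

Derivation:
Step 1: flows [1->0,1->2] -> levels [1 6 8]
Step 2: flows [1->0,2->1] -> levels [2 6 7]
Step 3: flows [1->0,2->1] -> levels [3 6 6]
Step 4: flows [1->0,1=2] -> levels [4 5 6]
Step 5: flows [1->0,2->1] -> levels [5 5 5]
Step 6: flows [0=1,1=2] -> levels [5 5 5]
  -> stable; steps 7..7 unchanged -> [5 5 5]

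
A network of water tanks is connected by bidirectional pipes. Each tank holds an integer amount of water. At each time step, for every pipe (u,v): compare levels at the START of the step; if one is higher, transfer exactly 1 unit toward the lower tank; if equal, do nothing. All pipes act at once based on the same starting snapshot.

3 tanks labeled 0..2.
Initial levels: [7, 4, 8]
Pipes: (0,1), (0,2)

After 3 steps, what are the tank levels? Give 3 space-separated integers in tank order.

Answer: 7 6 6

Derivation:
Step 1: flows [0->1,2->0] -> levels [7 5 7]
Step 2: flows [0->1,0=2] -> levels [6 6 7]
Step 3: flows [0=1,2->0] -> levels [7 6 6]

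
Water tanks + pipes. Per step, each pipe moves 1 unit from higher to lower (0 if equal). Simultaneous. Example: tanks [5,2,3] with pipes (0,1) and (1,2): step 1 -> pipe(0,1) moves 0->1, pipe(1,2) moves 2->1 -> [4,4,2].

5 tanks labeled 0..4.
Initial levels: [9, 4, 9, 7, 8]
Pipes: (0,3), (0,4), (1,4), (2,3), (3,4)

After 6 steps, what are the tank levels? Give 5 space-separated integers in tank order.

Step 1: flows [0->3,0->4,4->1,2->3,4->3] -> levels [7 5 8 10 7]
Step 2: flows [3->0,0=4,4->1,3->2,3->4] -> levels [8 6 9 7 7]
Step 3: flows [0->3,0->4,4->1,2->3,3=4] -> levels [6 7 8 9 7]
Step 4: flows [3->0,4->0,1=4,3->2,3->4] -> levels [8 7 9 6 7]
Step 5: flows [0->3,0->4,1=4,2->3,4->3] -> levels [6 7 8 9 7]
  -> period-2 cycle: step 5 state = step 3 state
  -> state at step 6: (6-3) mod 2 = 1, same as step 4 -> [8 7 9 6 7]

Answer: 8 7 9 6 7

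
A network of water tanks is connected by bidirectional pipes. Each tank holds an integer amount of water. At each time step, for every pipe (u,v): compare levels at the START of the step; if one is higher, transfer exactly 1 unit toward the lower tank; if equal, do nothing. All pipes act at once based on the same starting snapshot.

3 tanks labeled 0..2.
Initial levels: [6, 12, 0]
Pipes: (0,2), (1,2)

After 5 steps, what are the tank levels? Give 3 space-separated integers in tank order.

Answer: 5 7 6

Derivation:
Step 1: flows [0->2,1->2] -> levels [5 11 2]
Step 2: flows [0->2,1->2] -> levels [4 10 4]
Step 3: flows [0=2,1->2] -> levels [4 9 5]
Step 4: flows [2->0,1->2] -> levels [5 8 5]
Step 5: flows [0=2,1->2] -> levels [5 7 6]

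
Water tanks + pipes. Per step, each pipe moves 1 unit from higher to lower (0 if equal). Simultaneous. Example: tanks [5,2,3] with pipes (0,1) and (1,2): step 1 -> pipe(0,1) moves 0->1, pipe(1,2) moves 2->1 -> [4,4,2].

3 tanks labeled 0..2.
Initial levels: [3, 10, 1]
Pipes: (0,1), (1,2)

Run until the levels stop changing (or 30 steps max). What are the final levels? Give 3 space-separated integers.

Step 1: flows [1->0,1->2] -> levels [4 8 2]
Step 2: flows [1->0,1->2] -> levels [5 6 3]
Step 3: flows [1->0,1->2] -> levels [6 4 4]
Step 4: flows [0->1,1=2] -> levels [5 5 4]
Step 5: flows [0=1,1->2] -> levels [5 4 5]
Step 6: flows [0->1,2->1] -> levels [4 6 4]
Step 7: flows [1->0,1->2] -> levels [5 4 5]
  -> period-2 cycle: step 7 state = step 5 state; never stabilizes
  -> state at step 30: (30-5) mod 2 = 1, same as step 6 -> [4 6 4]

Answer: 4 6 4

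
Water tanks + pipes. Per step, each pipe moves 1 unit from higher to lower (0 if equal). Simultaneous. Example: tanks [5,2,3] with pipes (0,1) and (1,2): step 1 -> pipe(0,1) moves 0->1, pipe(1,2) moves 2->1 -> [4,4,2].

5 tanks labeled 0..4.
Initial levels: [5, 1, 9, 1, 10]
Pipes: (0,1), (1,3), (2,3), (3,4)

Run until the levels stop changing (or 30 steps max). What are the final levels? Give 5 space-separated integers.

Step 1: flows [0->1,1=3,2->3,4->3] -> levels [4 2 8 3 9]
Step 2: flows [0->1,3->1,2->3,4->3] -> levels [3 4 7 4 8]
Step 3: flows [1->0,1=3,2->3,4->3] -> levels [4 3 6 6 7]
Step 4: flows [0->1,3->1,2=3,4->3] -> levels [3 5 6 6 6]
Step 5: flows [1->0,3->1,2=3,3=4] -> levels [4 5 6 5 6]
Step 6: flows [1->0,1=3,2->3,4->3] -> levels [5 4 5 7 5]
Step 7: flows [0->1,3->1,3->2,3->4] -> levels [4 6 6 4 6]
Step 8: flows [1->0,1->3,2->3,4->3] -> levels [5 4 5 7 5]
  -> period-2 cycle: step 8 state = step 6 state; never stabilizes
  -> state at step 30: (30-6) mod 2 = 0, same as step 6 -> [5 4 5 7 5]

Answer: 5 4 5 7 5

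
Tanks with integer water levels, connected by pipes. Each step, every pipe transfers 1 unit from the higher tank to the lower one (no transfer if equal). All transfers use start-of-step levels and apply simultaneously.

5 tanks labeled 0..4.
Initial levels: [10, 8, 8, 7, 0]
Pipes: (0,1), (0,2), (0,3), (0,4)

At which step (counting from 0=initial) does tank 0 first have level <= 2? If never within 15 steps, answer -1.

Step 1: flows [0->1,0->2,0->3,0->4] -> levels [6 9 9 8 1]
Step 2: flows [1->0,2->0,3->0,0->4] -> levels [8 8 8 7 2]
Step 3: flows [0=1,0=2,0->3,0->4] -> levels [6 8 8 8 3]
Step 4: flows [1->0,2->0,3->0,0->4] -> levels [8 7 7 7 4]
Step 5: flows [0->1,0->2,0->3,0->4] -> levels [4 8 8 8 5]
Step 6: flows [1->0,2->0,3->0,4->0] -> levels [8 7 7 7 4]
  -> period-2 cycle (repeats step 4); tank 0 never drops to <=2
Tank 0 never reaches <=2 within 15 steps

Answer: -1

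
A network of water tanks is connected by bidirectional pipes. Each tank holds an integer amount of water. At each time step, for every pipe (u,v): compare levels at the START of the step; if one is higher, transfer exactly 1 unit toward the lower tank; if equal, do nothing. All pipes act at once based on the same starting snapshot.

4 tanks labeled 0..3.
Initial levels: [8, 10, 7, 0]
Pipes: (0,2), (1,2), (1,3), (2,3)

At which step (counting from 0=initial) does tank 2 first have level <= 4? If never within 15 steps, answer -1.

Answer: -1

Derivation:
Step 1: flows [0->2,1->2,1->3,2->3] -> levels [7 8 8 2]
Step 2: flows [2->0,1=2,1->3,2->3] -> levels [8 7 6 4]
Step 3: flows [0->2,1->2,1->3,2->3] -> levels [7 5 7 6]
Step 4: flows [0=2,2->1,3->1,2->3] -> levels [7 7 5 6]
Step 5: flows [0->2,1->2,1->3,3->2] -> levels [6 5 8 6]
Step 6: flows [2->0,2->1,3->1,2->3] -> levels [7 7 5 6]
  -> period-2 cycle (repeats step 4); tank 2 never drops to <=4
Tank 2 never reaches <=4 within 15 steps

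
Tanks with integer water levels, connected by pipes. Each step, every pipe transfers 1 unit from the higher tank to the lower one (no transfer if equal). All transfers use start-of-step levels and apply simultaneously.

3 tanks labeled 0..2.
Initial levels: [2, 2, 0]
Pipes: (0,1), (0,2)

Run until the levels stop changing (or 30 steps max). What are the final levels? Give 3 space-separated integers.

Answer: 2 1 1

Derivation:
Step 1: flows [0=1,0->2] -> levels [1 2 1]
Step 2: flows [1->0,0=2] -> levels [2 1 1]
Step 3: flows [0->1,0->2] -> levels [0 2 2]
Step 4: flows [1->0,2->0] -> levels [2 1 1]
  -> period-2 cycle: step 4 state = step 2 state; never stabilizes
  -> state at step 30: (30-2) mod 2 = 0, same as step 2 -> [2 1 1]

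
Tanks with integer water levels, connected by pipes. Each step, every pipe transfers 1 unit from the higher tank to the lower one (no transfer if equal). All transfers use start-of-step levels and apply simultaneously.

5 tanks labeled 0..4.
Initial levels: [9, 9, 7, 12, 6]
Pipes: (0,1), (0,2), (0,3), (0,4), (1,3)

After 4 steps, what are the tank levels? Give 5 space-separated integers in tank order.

Answer: 11 8 8 8 8

Derivation:
Step 1: flows [0=1,0->2,3->0,0->4,3->1] -> levels [8 10 8 10 7]
Step 2: flows [1->0,0=2,3->0,0->4,1=3] -> levels [9 9 8 9 8]
Step 3: flows [0=1,0->2,0=3,0->4,1=3] -> levels [7 9 9 9 9]
Step 4: flows [1->0,2->0,3->0,4->0,1=3] -> levels [11 8 8 8 8]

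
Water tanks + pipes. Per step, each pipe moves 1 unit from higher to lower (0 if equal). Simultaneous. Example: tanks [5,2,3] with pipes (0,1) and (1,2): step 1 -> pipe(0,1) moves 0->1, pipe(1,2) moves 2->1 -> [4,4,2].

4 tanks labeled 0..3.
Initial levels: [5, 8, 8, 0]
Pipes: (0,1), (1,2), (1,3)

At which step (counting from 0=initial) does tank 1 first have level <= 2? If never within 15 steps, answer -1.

Step 1: flows [1->0,1=2,1->3] -> levels [6 6 8 1]
Step 2: flows [0=1,2->1,1->3] -> levels [6 6 7 2]
Step 3: flows [0=1,2->1,1->3] -> levels [6 6 6 3]
Step 4: flows [0=1,1=2,1->3] -> levels [6 5 6 4]
Step 5: flows [0->1,2->1,1->3] -> levels [5 6 5 5]
Step 6: flows [1->0,1->2,1->3] -> levels [6 3 6 6]
Step 7: flows [0->1,2->1,3->1] -> levels [5 6 5 5]
  -> period-2 cycle (repeats step 5); tank 1 never drops to <=2
Tank 1 never reaches <=2 within 15 steps

Answer: -1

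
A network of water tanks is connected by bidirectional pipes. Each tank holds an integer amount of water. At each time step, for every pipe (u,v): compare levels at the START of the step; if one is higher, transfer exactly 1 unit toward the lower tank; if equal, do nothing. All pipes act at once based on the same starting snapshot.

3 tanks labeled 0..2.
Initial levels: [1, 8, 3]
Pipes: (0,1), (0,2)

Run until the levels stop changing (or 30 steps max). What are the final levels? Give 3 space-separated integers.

Answer: 4 4 4

Derivation:
Step 1: flows [1->0,2->0] -> levels [3 7 2]
Step 2: flows [1->0,0->2] -> levels [3 6 3]
Step 3: flows [1->0,0=2] -> levels [4 5 3]
Step 4: flows [1->0,0->2] -> levels [4 4 4]
Step 5: flows [0=1,0=2] -> levels [4 4 4]
  -> stable (no change)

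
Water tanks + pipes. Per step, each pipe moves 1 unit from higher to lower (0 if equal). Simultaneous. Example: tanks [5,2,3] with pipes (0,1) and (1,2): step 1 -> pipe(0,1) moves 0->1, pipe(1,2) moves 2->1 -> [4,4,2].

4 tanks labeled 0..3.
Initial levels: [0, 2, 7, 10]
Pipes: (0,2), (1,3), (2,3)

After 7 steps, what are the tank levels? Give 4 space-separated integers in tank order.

Answer: 5 5 3 6

Derivation:
Step 1: flows [2->0,3->1,3->2] -> levels [1 3 7 8]
Step 2: flows [2->0,3->1,3->2] -> levels [2 4 7 6]
Step 3: flows [2->0,3->1,2->3] -> levels [3 5 5 6]
Step 4: flows [2->0,3->1,3->2] -> levels [4 6 5 4]
Step 5: flows [2->0,1->3,2->3] -> levels [5 5 3 6]
Step 6: flows [0->2,3->1,3->2] -> levels [4 6 5 4]
  -> period-2 cycle: step 6 state = step 4 state
  -> state at step 7: (7-4) mod 2 = 1, same as step 5 -> [5 5 3 6]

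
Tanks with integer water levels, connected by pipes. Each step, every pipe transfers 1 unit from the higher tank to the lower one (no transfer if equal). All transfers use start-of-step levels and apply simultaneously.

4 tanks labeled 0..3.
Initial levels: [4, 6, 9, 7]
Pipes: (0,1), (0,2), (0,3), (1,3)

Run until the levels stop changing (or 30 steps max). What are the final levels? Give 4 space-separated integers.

Step 1: flows [1->0,2->0,3->0,3->1] -> levels [7 6 8 5]
Step 2: flows [0->1,2->0,0->3,1->3] -> levels [6 6 7 7]
Step 3: flows [0=1,2->0,3->0,3->1] -> levels [8 7 6 5]
Step 4: flows [0->1,0->2,0->3,1->3] -> levels [5 7 7 7]
Step 5: flows [1->0,2->0,3->0,1=3] -> levels [8 6 6 6]
Step 6: flows [0->1,0->2,0->3,1=3] -> levels [5 7 7 7]
  -> period-2 cycle: step 6 state = step 4 state; never stabilizes
  -> state at step 30: (30-4) mod 2 = 0, same as step 4 -> [5 7 7 7]

Answer: 5 7 7 7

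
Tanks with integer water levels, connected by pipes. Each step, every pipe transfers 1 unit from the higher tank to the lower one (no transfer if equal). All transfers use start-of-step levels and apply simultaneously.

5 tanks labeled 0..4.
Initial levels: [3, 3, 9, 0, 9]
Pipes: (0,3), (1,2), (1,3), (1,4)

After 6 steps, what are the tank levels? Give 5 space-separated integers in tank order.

Answer: 4 3 6 5 6

Derivation:
Step 1: flows [0->3,2->1,1->3,4->1] -> levels [2 4 8 2 8]
Step 2: flows [0=3,2->1,1->3,4->1] -> levels [2 5 7 3 7]
Step 3: flows [3->0,2->1,1->3,4->1] -> levels [3 6 6 3 6]
Step 4: flows [0=3,1=2,1->3,1=4] -> levels [3 5 6 4 6]
Step 5: flows [3->0,2->1,1->3,4->1] -> levels [4 6 5 4 5]
Step 6: flows [0=3,1->2,1->3,1->4] -> levels [4 3 6 5 6]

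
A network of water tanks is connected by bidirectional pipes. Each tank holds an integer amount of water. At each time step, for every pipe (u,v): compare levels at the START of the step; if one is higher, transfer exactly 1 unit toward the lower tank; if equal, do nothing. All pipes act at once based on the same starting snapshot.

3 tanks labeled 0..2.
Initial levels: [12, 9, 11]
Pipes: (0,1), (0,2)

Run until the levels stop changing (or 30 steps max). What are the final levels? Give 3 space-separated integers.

Answer: 12 10 10

Derivation:
Step 1: flows [0->1,0->2] -> levels [10 10 12]
Step 2: flows [0=1,2->0] -> levels [11 10 11]
Step 3: flows [0->1,0=2] -> levels [10 11 11]
Step 4: flows [1->0,2->0] -> levels [12 10 10]
Step 5: flows [0->1,0->2] -> levels [10 11 11]
  -> period-2 cycle: step 5 state = step 3 state; never stabilizes
  -> state at step 30: (30-3) mod 2 = 1, same as step 4 -> [12 10 10]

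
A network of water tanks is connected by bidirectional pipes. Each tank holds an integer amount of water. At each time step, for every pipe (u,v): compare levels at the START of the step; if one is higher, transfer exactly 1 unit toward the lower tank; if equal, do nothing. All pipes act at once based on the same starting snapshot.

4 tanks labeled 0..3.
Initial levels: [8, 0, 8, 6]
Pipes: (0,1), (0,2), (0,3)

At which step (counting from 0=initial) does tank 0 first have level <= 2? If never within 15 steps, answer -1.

Answer: -1

Derivation:
Step 1: flows [0->1,0=2,0->3] -> levels [6 1 8 7]
Step 2: flows [0->1,2->0,3->0] -> levels [7 2 7 6]
Step 3: flows [0->1,0=2,0->3] -> levels [5 3 7 7]
Step 4: flows [0->1,2->0,3->0] -> levels [6 4 6 6]
Step 5: flows [0->1,0=2,0=3] -> levels [5 5 6 6]
Step 6: flows [0=1,2->0,3->0] -> levels [7 5 5 5]
Step 7: flows [0->1,0->2,0->3] -> levels [4 6 6 6]
Step 8: flows [1->0,2->0,3->0] -> levels [7 5 5 5]
  -> period-2 cycle (repeats step 6); tank 0 never drops to <=2
Tank 0 never reaches <=2 within 15 steps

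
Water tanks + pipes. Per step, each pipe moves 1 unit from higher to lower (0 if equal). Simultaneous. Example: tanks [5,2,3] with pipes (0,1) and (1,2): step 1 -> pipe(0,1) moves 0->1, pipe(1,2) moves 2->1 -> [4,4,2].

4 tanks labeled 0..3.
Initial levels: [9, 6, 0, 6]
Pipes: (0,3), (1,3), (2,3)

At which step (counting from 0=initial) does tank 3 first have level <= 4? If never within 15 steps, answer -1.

Answer: 6

Derivation:
Step 1: flows [0->3,1=3,3->2] -> levels [8 6 1 6]
Step 2: flows [0->3,1=3,3->2] -> levels [7 6 2 6]
Step 3: flows [0->3,1=3,3->2] -> levels [6 6 3 6]
Step 4: flows [0=3,1=3,3->2] -> levels [6 6 4 5]
Step 5: flows [0->3,1->3,3->2] -> levels [5 5 5 6]
Step 6: flows [3->0,3->1,3->2] -> levels [6 6 6 3]
Tank 3 first reaches <=4 at step 6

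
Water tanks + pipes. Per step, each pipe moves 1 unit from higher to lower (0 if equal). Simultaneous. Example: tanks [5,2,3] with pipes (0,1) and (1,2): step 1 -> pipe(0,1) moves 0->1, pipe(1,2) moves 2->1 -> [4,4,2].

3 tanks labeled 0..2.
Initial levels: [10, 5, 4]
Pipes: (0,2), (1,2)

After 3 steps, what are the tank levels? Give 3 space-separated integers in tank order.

Answer: 7 6 6

Derivation:
Step 1: flows [0->2,1->2] -> levels [9 4 6]
Step 2: flows [0->2,2->1] -> levels [8 5 6]
Step 3: flows [0->2,2->1] -> levels [7 6 6]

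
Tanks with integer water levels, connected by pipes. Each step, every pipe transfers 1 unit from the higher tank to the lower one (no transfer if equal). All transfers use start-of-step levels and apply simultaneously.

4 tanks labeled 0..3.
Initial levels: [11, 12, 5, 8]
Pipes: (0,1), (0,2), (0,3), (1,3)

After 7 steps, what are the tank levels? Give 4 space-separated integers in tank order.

Answer: 10 9 8 9

Derivation:
Step 1: flows [1->0,0->2,0->3,1->3] -> levels [10 10 6 10]
Step 2: flows [0=1,0->2,0=3,1=3] -> levels [9 10 7 10]
Step 3: flows [1->0,0->2,3->0,1=3] -> levels [10 9 8 9]
Step 4: flows [0->1,0->2,0->3,1=3] -> levels [7 10 9 10]
Step 5: flows [1->0,2->0,3->0,1=3] -> levels [10 9 8 9]
  -> period-2 cycle: step 5 state = step 3 state
  -> state at step 7: (7-3) mod 2 = 0, same as step 3 -> [10 9 8 9]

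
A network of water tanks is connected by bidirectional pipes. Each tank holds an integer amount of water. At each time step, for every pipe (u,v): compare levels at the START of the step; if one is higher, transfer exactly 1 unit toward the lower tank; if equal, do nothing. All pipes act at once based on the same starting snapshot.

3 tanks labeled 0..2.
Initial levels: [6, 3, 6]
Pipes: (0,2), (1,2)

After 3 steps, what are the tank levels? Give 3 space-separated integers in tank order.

Step 1: flows [0=2,2->1] -> levels [6 4 5]
Step 2: flows [0->2,2->1] -> levels [5 5 5]
Step 3: flows [0=2,1=2] -> levels [5 5 5]

Answer: 5 5 5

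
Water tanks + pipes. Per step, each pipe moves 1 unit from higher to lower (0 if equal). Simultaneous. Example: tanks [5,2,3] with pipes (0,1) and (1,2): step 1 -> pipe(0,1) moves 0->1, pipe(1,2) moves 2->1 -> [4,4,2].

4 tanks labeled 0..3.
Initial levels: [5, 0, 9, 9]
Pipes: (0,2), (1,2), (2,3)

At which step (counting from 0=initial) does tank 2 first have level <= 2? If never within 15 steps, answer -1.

Step 1: flows [2->0,2->1,2=3] -> levels [6 1 7 9]
Step 2: flows [2->0,2->1,3->2] -> levels [7 2 6 8]
Step 3: flows [0->2,2->1,3->2] -> levels [6 3 7 7]
Step 4: flows [2->0,2->1,2=3] -> levels [7 4 5 7]
Step 5: flows [0->2,2->1,3->2] -> levels [6 5 6 6]
Step 6: flows [0=2,2->1,2=3] -> levels [6 6 5 6]
Step 7: flows [0->2,1->2,3->2] -> levels [5 5 8 5]
Step 8: flows [2->0,2->1,2->3] -> levels [6 6 5 6]
  -> period-2 cycle (repeats step 6); tank 2 never drops to <=2
Tank 2 never reaches <=2 within 15 steps

Answer: -1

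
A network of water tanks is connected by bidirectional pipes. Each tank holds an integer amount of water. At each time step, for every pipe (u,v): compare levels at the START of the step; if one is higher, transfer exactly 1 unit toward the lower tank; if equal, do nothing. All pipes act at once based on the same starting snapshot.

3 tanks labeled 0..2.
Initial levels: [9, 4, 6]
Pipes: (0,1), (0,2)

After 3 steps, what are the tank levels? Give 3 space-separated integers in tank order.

Answer: 7 6 6

Derivation:
Step 1: flows [0->1,0->2] -> levels [7 5 7]
Step 2: flows [0->1,0=2] -> levels [6 6 7]
Step 3: flows [0=1,2->0] -> levels [7 6 6]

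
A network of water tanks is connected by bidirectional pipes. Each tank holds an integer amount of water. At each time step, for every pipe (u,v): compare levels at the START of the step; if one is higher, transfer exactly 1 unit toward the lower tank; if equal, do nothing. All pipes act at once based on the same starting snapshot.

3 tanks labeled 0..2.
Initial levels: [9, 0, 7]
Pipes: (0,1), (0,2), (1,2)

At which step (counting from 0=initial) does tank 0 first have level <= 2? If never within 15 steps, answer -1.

Answer: -1

Derivation:
Step 1: flows [0->1,0->2,2->1] -> levels [7 2 7]
Step 2: flows [0->1,0=2,2->1] -> levels [6 4 6]
Step 3: flows [0->1,0=2,2->1] -> levels [5 6 5]
Step 4: flows [1->0,0=2,1->2] -> levels [6 4 6]
  -> period-2 cycle (repeats step 2); tank 0 never drops to <=2
Tank 0 never reaches <=2 within 15 steps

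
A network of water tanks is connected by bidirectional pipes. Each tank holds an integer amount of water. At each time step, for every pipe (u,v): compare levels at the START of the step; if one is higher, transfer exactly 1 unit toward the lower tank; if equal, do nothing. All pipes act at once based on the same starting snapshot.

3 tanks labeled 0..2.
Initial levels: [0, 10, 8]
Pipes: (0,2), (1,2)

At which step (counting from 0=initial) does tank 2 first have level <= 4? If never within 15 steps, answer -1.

Step 1: flows [2->0,1->2] -> levels [1 9 8]
Step 2: flows [2->0,1->2] -> levels [2 8 8]
Step 3: flows [2->0,1=2] -> levels [3 8 7]
Step 4: flows [2->0,1->2] -> levels [4 7 7]
Step 5: flows [2->0,1=2] -> levels [5 7 6]
Step 6: flows [2->0,1->2] -> levels [6 6 6]
Step 7: flows [0=2,1=2] -> levels [6 6 6]
  -> stable; tank 2 stays at 6 > 4
Tank 2 never reaches <=4 within 15 steps

Answer: -1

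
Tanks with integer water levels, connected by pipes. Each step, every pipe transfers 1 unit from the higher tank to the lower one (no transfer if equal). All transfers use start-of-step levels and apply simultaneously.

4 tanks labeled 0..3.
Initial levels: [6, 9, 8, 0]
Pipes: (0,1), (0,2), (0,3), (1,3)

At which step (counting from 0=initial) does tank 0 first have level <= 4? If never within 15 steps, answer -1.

Answer: 6

Derivation:
Step 1: flows [1->0,2->0,0->3,1->3] -> levels [7 7 7 2]
Step 2: flows [0=1,0=2,0->3,1->3] -> levels [6 6 7 4]
Step 3: flows [0=1,2->0,0->3,1->3] -> levels [6 5 6 6]
Step 4: flows [0->1,0=2,0=3,3->1] -> levels [5 7 6 5]
Step 5: flows [1->0,2->0,0=3,1->3] -> levels [7 5 5 6]
Step 6: flows [0->1,0->2,0->3,3->1] -> levels [4 7 6 6]
Tank 0 first reaches <=4 at step 6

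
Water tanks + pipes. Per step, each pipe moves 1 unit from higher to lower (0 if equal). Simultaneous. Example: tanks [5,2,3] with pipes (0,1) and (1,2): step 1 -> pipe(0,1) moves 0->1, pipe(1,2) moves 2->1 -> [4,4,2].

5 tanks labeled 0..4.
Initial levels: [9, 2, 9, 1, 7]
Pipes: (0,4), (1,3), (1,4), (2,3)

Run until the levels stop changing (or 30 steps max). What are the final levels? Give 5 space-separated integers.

Step 1: flows [0->4,1->3,4->1,2->3] -> levels [8 2 8 3 7]
Step 2: flows [0->4,3->1,4->1,2->3] -> levels [7 4 7 3 7]
Step 3: flows [0=4,1->3,4->1,2->3] -> levels [7 4 6 5 6]
Step 4: flows [0->4,3->1,4->1,2->3] -> levels [6 6 5 5 6]
Step 5: flows [0=4,1->3,1=4,2=3] -> levels [6 5 5 6 6]
Step 6: flows [0=4,3->1,4->1,3->2] -> levels [6 7 6 4 5]
Step 7: flows [0->4,1->3,1->4,2->3] -> levels [5 5 5 6 7]
Step 8: flows [4->0,3->1,4->1,3->2] -> levels [6 7 6 4 5]
  -> period-2 cycle: step 8 state = step 6 state; never stabilizes
  -> state at step 30: (30-6) mod 2 = 0, same as step 6 -> [6 7 6 4 5]

Answer: 6 7 6 4 5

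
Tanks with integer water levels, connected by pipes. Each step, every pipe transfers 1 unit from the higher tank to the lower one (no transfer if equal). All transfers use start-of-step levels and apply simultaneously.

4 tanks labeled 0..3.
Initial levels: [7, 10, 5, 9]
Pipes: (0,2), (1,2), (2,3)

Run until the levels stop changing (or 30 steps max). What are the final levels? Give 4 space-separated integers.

Step 1: flows [0->2,1->2,3->2] -> levels [6 9 8 8]
Step 2: flows [2->0,1->2,2=3] -> levels [7 8 8 8]
Step 3: flows [2->0,1=2,2=3] -> levels [8 8 7 8]
Step 4: flows [0->2,1->2,3->2] -> levels [7 7 10 7]
Step 5: flows [2->0,2->1,2->3] -> levels [8 8 7 8]
  -> period-2 cycle: step 5 state = step 3 state; never stabilizes
  -> state at step 30: (30-3) mod 2 = 1, same as step 4 -> [7 7 10 7]

Answer: 7 7 10 7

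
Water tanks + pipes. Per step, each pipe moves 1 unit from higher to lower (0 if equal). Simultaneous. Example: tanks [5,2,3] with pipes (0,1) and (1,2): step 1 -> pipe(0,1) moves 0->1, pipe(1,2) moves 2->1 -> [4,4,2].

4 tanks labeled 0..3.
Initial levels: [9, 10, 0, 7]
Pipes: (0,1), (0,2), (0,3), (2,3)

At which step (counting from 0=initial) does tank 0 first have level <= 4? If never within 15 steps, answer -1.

Step 1: flows [1->0,0->2,0->3,3->2] -> levels [8 9 2 7]
Step 2: flows [1->0,0->2,0->3,3->2] -> levels [7 8 4 7]
Step 3: flows [1->0,0->2,0=3,3->2] -> levels [7 7 6 6]
Step 4: flows [0=1,0->2,0->3,2=3] -> levels [5 7 7 7]
Step 5: flows [1->0,2->0,3->0,2=3] -> levels [8 6 6 6]
Step 6: flows [0->1,0->2,0->3,2=3] -> levels [5 7 7 7]
  -> period-2 cycle (repeats step 4); tank 0 never drops to <=4
Tank 0 never reaches <=4 within 15 steps

Answer: -1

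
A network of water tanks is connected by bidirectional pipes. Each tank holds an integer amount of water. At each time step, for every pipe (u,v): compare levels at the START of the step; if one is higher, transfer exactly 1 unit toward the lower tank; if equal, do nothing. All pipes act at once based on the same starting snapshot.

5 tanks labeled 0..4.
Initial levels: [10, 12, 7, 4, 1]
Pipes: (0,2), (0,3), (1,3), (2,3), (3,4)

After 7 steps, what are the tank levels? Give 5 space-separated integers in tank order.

Step 1: flows [0->2,0->3,1->3,2->3,3->4] -> levels [8 11 7 6 2]
Step 2: flows [0->2,0->3,1->3,2->3,3->4] -> levels [6 10 7 8 3]
Step 3: flows [2->0,3->0,1->3,3->2,3->4] -> levels [8 9 7 6 4]
Step 4: flows [0->2,0->3,1->3,2->3,3->4] -> levels [6 8 7 8 5]
Step 5: flows [2->0,3->0,1=3,3->2,3->4] -> levels [8 8 7 5 6]
Step 6: flows [0->2,0->3,1->3,2->3,4->3] -> levels [6 7 7 9 5]
Step 7: flows [2->0,3->0,3->1,3->2,3->4] -> levels [8 8 7 5 6]

Answer: 8 8 7 5 6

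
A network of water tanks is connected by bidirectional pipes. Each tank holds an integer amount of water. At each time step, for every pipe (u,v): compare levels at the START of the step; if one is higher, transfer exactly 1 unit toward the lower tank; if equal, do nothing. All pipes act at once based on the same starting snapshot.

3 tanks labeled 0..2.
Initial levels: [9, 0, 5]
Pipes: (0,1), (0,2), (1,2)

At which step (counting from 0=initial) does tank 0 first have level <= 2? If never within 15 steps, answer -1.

Answer: -1

Derivation:
Step 1: flows [0->1,0->2,2->1] -> levels [7 2 5]
Step 2: flows [0->1,0->2,2->1] -> levels [5 4 5]
Step 3: flows [0->1,0=2,2->1] -> levels [4 6 4]
Step 4: flows [1->0,0=2,1->2] -> levels [5 4 5]
  -> period-2 cycle (repeats step 2); tank 0 never drops to <=2
Tank 0 never reaches <=2 within 15 steps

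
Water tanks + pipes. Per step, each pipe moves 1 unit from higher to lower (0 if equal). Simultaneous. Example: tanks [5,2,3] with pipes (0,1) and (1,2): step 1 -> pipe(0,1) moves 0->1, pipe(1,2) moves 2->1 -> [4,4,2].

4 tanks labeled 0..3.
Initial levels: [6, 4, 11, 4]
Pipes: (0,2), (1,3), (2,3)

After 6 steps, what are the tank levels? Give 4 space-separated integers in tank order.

Answer: 7 6 5 7

Derivation:
Step 1: flows [2->0,1=3,2->3] -> levels [7 4 9 5]
Step 2: flows [2->0,3->1,2->3] -> levels [8 5 7 5]
Step 3: flows [0->2,1=3,2->3] -> levels [7 5 7 6]
Step 4: flows [0=2,3->1,2->3] -> levels [7 6 6 6]
Step 5: flows [0->2,1=3,2=3] -> levels [6 6 7 6]
Step 6: flows [2->0,1=3,2->3] -> levels [7 6 5 7]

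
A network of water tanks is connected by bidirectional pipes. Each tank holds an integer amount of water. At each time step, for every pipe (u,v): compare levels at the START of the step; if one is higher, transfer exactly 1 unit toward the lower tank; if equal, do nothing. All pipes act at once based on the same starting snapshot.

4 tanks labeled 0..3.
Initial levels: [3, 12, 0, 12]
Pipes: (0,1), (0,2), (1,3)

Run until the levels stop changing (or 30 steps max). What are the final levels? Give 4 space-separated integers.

Step 1: flows [1->0,0->2,1=3] -> levels [3 11 1 12]
Step 2: flows [1->0,0->2,3->1] -> levels [3 11 2 11]
Step 3: flows [1->0,0->2,1=3] -> levels [3 10 3 11]
Step 4: flows [1->0,0=2,3->1] -> levels [4 10 3 10]
Step 5: flows [1->0,0->2,1=3] -> levels [4 9 4 10]
Step 6: flows [1->0,0=2,3->1] -> levels [5 9 4 9]
Step 7: flows [1->0,0->2,1=3] -> levels [5 8 5 9]
Step 8: flows [1->0,0=2,3->1] -> levels [6 8 5 8]
Step 9: flows [1->0,0->2,1=3] -> levels [6 7 6 8]
Step 10: flows [1->0,0=2,3->1] -> levels [7 7 6 7]
Step 11: flows [0=1,0->2,1=3] -> levels [6 7 7 7]
Step 12: flows [1->0,2->0,1=3] -> levels [8 6 6 7]
Step 13: flows [0->1,0->2,3->1] -> levels [6 8 7 6]
Step 14: flows [1->0,2->0,1->3] -> levels [8 6 6 7]
  -> period-2 cycle: step 14 state = step 12 state; never stabilizes
  -> state at step 30: (30-12) mod 2 = 0, same as step 12 -> [8 6 6 7]

Answer: 8 6 6 7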